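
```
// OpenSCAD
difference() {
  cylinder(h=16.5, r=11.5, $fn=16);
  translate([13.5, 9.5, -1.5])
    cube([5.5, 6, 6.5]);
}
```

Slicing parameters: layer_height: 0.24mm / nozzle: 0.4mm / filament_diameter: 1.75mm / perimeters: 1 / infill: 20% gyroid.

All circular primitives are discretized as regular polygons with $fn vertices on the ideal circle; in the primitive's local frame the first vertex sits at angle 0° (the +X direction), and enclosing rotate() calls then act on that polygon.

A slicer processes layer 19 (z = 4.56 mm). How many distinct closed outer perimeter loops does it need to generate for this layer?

At z = 4.56 mm: the r=11.5 cylinder contributes a regular 16-gon of circumradius 11.5; the cube at (13.5, 9.5) is present — its section is the full 5.5×6 rectangle; Taking the first minus the rest: starting from the r=11.5 cylinder, the 5.5×6 cube at (13.5, 9.5) misses the remaining region (no effect) — 1 connected region. The result has 1 disconnected region.

1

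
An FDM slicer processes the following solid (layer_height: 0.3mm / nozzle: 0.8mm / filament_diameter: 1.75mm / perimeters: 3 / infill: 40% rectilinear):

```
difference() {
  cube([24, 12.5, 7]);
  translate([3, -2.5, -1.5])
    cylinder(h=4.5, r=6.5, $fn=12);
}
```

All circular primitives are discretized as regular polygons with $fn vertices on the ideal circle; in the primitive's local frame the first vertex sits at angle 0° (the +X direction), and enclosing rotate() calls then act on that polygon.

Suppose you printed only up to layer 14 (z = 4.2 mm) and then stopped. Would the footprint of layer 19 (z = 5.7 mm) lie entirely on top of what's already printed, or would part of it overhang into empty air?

entirely on top

Compare the two slices. At z = 4.2: the cube (footprint 24×12.5) is included at this height (area 300.00 mm²); the cylinder at (3, -2.5) is not intersected at this z (z outside [-1.5, 3]); Subtracting the remaining from the first: none of the subtracted shapes is present at this height, so the 24×12.5 cube is unchanged — area = 300.00 mm². At z = 5.7: the cube (footprint 24×12.5) is included at this height (area 300.00 mm²); the cylinder at (3, -2.5) is absent (z outside [-1.5, 3]); Taking the first minus the rest: none of the subtracted shapes is present at this height, so the 24×12.5 cube is unchanged — area = 300.00 mm². Checking containment: the cross-section at z = 5.7 is a subset of the cross-section at z = 4.2.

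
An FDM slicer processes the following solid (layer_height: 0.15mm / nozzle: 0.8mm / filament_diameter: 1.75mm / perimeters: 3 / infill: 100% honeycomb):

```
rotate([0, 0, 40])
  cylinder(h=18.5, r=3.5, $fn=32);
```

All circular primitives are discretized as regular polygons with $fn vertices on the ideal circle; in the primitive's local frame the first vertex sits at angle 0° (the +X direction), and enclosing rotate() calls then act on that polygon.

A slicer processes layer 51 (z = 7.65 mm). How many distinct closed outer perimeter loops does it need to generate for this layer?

At z = 7.65 mm: the r=3.5 cylinder contributes a regular 32-gon of circumradius 3.5; (rotated 40° about Z; rotation is an isometry so areas/perimeters/island counts are preserved). The result has 1 disconnected region.

1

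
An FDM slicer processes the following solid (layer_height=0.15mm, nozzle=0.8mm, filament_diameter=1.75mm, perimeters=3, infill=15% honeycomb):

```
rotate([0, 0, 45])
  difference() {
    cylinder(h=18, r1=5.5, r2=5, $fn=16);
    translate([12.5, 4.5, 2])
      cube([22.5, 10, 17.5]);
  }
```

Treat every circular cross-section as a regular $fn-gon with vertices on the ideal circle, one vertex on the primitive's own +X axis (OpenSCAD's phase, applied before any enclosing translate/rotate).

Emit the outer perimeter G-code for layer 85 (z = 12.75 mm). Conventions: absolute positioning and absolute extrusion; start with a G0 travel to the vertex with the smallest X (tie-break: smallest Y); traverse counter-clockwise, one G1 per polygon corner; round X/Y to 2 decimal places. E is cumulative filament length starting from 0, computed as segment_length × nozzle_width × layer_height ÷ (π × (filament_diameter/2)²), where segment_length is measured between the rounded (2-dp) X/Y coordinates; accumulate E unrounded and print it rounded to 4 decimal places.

G0 X-5.15 Y0.00 Z12.75
G1 X-4.75 Y-1.97 E0.1003
G1 X-3.64 Y-3.64 E0.2003
G1 X-1.97 Y-4.75 E0.3004
G1 X0.00 Y-5.15 E0.4007
G1 X1.97 Y-4.75 E0.5010
G1 X3.64 Y-3.64 E0.6010
G1 X4.75 Y-1.97 E0.7010
G1 X5.15 Y0.00 E0.8013
G1 X4.75 Y1.97 E0.9016
G1 X3.64 Y3.64 E1.0017
G1 X1.97 Y4.75 E1.1017
G1 X0.00 Y5.15 E1.2020
G1 X-1.97 Y4.75 E1.3023
G1 X-3.64 Y3.64 E1.4023
G1 X-4.75 Y1.97 E1.5024
G1 X-5.15 Y0.00 E1.6026

At z = 12.75 mm: the cone (r1=5.5→r2=5) has section circumradius 5.146 here — a regular 16-gon; the 22.5×10 cube at (12.5, 4.5) contributes its full rectangle; Subtracting the remaining from the first: starting from the cone, the 22.5×10 cube at (12.5, 4.5) misses the remaining region (no effect) — 1 connected region; (whole slice rotated 45° about Z — lengths, areas and connectivity unchanged). The outline is a single polygon with 16 vertices. Extrusion per mm of travel: 0.8 × 0.15 / (π × 0.875²) = 0.049890. Accumulating E over each segment gives final E = 1.6026.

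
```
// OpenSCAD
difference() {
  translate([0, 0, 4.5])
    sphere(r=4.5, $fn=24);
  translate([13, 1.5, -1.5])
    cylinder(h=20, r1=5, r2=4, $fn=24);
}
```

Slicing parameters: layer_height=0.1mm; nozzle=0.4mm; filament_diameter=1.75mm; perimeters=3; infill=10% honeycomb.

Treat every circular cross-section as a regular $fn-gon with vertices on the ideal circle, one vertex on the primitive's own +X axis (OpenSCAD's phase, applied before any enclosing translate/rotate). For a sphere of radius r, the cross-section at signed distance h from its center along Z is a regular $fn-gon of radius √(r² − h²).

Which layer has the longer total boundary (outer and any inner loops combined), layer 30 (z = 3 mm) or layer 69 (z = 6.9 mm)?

Layer 30 (z = 3): the r=4.5 sphere slices to a regular 24-gon of circumradius 4.243 (√(r²−h²) with h=1.5 from center) (perimeter = 2·24·4.243·sin(180°/24) = 26.58 mm); the cone at (13, 1.5): at t=0.225 of its height the radius interpolates to r₁+(r₂−r₁)t = 4.775, giving a regular 24-gon of that circumradius (perimeter = 2·24·4.775·sin(180°/24) = 29.92 mm); Taking the first minus the rest: starting from the r=4.5 sphere, the cone at (13, 1.5) misses the remaining region (no effect) — boundary = 26.58 mm. So its perimeter = 26.58 mm. Layer 69 (z = 6.9): the r=4.5 sphere slices to a regular 24-gon of circumradius 3.807 (√(r²−h²) with h=2.4 from center) (perimeter = 2·24·3.807·sin(180°/24) = 23.85 mm); the cone at (13, 1.5): at t=0.420 of its height the radius interpolates to r₁+(r₂−r₁)t = 4.580, giving a regular 24-gon of that circumradius (perimeter = 2·24·4.580·sin(180°/24) = 28.69 mm); Subtracting the remaining from the first: starting from the r=4.5 sphere, the cone at (13, 1.5) misses the remaining region (no effect) — boundary = 23.85 mm. So its perimeter = 23.85 mm. Layer 30 is larger (26.58 vs 23.85 mm).

layer 30 (z = 3 mm)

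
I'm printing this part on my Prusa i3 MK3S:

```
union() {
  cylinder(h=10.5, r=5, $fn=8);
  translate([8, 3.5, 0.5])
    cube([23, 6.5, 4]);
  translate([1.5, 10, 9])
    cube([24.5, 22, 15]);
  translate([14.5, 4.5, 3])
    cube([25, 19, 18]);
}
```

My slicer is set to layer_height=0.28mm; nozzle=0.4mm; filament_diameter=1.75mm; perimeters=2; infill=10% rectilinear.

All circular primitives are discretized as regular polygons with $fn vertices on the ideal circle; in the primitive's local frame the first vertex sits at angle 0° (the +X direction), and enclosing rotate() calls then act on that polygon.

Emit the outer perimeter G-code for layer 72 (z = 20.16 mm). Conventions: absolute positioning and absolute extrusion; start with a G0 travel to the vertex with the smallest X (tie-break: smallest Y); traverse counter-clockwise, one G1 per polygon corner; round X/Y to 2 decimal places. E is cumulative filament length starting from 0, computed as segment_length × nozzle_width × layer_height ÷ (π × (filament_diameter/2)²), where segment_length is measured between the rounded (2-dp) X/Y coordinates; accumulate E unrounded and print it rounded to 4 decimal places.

G0 X1.50 Y10.00 Z20.16
G1 X14.50 Y10.00 E0.6053
G1 X14.50 Y4.50 E0.8614
G1 X39.50 Y4.50 E2.0255
G1 X39.50 Y23.50 E2.9103
G1 X26.00 Y23.50 E3.5389
G1 X26.00 Y32.00 E3.9347
G1 X1.50 Y32.00 E5.0755
G1 X1.50 Y10.00 E6.0999

At z = 20.16 mm: the cylinder is not intersected at this z (z outside [0, 10.5]); the cube at (8, 3.5) is not intersected at this z (z outside [0.5, 4.5]); the cube at (1.5, 10) (footprint 24.5×22) is included at this height; the cube at (14.5, 4.5) (footprint 25×19) is included at this height; Combining (union): the regions partially overlap (shared area 155.25 mm²), so overlapping operands fuse into one piece — 1 connected region. The outline is a single polygon with 8 vertices. Extrusion per mm of travel: 0.4 × 0.28 / (π × 0.875²) = 0.046564. Accumulating E over each segment gives final E = 6.0999.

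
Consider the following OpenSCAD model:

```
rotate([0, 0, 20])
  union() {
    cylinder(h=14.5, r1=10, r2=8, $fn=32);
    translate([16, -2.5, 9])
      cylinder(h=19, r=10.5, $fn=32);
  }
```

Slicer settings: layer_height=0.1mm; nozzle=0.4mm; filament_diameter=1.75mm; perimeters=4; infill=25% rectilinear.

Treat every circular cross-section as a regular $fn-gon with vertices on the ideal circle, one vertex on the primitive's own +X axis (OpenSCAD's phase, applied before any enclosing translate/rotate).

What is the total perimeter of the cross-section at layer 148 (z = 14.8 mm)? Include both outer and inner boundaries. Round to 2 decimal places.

At z = 14.8 mm: the cone is absent (z outside [0, 14.5]); the cylinder at (16, -2.5): section is a regular 32-gon, circumradius r=10.5 (perimeter = 2·32·10.500·sin(180°/32) = 65.87 mm); Combining (union): only the r=10.5 cylinder at (16, -2.5) is present, so the union is just that shape — boundary = 65.87 mm; (whole slice rotated 20° about Z — lengths, areas and connectivity unchanged). Overall, the cross-section is a single solid region. Total boundary length (outer) = 65.87 mm.

65.87 mm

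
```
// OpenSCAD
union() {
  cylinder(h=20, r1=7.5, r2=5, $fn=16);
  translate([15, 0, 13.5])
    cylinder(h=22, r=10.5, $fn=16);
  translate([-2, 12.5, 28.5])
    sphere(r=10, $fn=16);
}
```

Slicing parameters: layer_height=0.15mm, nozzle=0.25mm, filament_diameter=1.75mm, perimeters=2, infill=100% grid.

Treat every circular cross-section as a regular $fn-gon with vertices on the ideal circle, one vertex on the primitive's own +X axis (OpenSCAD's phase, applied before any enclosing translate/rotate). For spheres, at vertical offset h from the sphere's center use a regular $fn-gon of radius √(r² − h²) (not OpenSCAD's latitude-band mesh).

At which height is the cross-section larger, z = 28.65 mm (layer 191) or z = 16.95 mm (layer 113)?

layer 191 (z = 28.65 mm)

Layer 191 (z = 28.65): the cone does not reach this height (z outside [0, 20]); the cylinder at (15, 0): section is a regular 16-gon, circumradius r=10.5 (area = (16/2)·10.500²·sin(360°/16) = 337.53 mm²); the r=10 sphere at (-2, 12.5) contributes a regular 16-gon of circumradius √(10²−0.15²) = 9.999 (area = (16/2)·9.999²·sin(360°/16) = 306.08 mm²); Taking the union: the 2 present regions are separate (no shared area or edge), so areas and boundary lengths simply add and each stays a separate island — area = 643.60 mm². So its area = 643.60 mm². Layer 113 (z = 16.95): the cone: at t=0.847 of its height the radius interpolates to r₁+(r₂−r₁)t = 5.381, giving a regular 16-gon of that circumradius (area = (16/2)·5.381²·sin(360°/16) = 88.65 mm²); the r=10.5 cylinder at (15, 0) gives a regular 16-gon of circumradius 10.5 (constant along its height) (area = (16/2)·10.500²·sin(360°/16) = 337.53 mm²); the sphere at (-2, 12.5) does not reach this height (|z−center|=11.550 > r=10); Merging all regions: the regions partially overlap — summed areas 426.18 mm² minus the doubly-counted overlap 1.95 mm² gives 424.23 mm² — area = 424.23 mm². So its area = 424.23 mm². Layer 191 is larger (643.60 vs 424.23 mm²).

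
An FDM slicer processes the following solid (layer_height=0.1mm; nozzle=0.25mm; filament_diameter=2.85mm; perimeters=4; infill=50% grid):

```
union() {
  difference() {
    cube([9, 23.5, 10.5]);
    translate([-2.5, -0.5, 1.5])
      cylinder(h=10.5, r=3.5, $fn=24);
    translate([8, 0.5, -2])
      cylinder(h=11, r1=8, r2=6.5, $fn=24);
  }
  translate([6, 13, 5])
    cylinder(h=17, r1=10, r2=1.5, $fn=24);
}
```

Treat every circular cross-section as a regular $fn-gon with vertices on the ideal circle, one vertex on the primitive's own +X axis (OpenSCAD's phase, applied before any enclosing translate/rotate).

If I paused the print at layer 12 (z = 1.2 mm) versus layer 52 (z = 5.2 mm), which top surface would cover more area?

Layer 12 (z = 1.2): the cube (footprint 9×23.5) is included at this height (area 211.50 mm²); the cylinder at (-2.5, -0.5) is not intersected at this z (z outside [1.5, 12]); the cone at (8, 0.5): at t=0.291 of its height the radius interpolates to r₁+(r₂−r₁)t = 7.564, giving a regular 24-gon of that circumradius (area = (24/2)·7.564²·sin(360°/24) = 177.68 mm²); Taking the first minus the rest: starting from the 9×23.5 cube (211.50 mm²), the cone at (8, 0.5) partially overlaps it — only the 56.18 mm² overlap (of its 177.68 mm²) is removed, clipping the outline — area = 155.32 mm²; the cone at (6, 13) is not intersected at this z (z outside [5, 22]); Merging all regions: only the result so far is present, so the union is just that shape — area = 155.32 mm². So its area = 155.32 mm². Layer 52 (z = 5.2): the 9×23.5 cube contributes its full rectangle (area 211.50 mm²); the cylinder at (-2.5, -0.5): section is a regular 24-gon, circumradius r=3.5 (area = (24/2)·3.500²·sin(360°/24) = 38.05 mm²); the cone at (8, 0.5) contributes a regular 24-gon of circumradius 7.018 (interpolated between r1=8 and r2=6.5 at t=0.655) (area = (24/2)·7.018²·sin(360°/24) = 152.98 mm²); Taking the first minus the rest: starting from the 9×23.5 cube (211.50 mm²), the r=3.5 cylinder at (-2.5, -0.5) partially overlaps it — only the 1.15 mm² overlap (of its 38.05 mm²) is removed, clipping the outline; the cone at (8, 0.5) partially overlaps it — only the 49.19 mm² overlap (of its 152.98 mm²) is removed, clipping the outline — area = 161.16 mm²; the cone at (6, 13) contributes a regular 24-gon of circumradius 9.900 (interpolated between r1=10 and r2=1.5 at t=0.012) (area = (24/2)·9.900²·sin(360°/24) = 304.40 mm²); Taking the union: the regions partially overlap — summed areas 465.56 mm² minus the doubly-counted overlap 145.82 mm² gives 319.74 mm² — area = 319.74 mm². So its area = 319.74 mm². Layer 52 is larger (319.74 vs 155.32 mm²).

layer 52 (z = 5.2 mm)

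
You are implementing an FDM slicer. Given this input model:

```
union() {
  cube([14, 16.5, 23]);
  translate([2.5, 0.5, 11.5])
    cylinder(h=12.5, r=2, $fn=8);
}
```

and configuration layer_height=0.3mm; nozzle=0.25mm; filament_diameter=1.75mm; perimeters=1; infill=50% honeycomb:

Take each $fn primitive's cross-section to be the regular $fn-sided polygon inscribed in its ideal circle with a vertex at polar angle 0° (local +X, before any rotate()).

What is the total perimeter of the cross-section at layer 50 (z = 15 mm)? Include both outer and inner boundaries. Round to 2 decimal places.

62.45 mm

At z = 15 mm: the cube is present — its section is the full 14×16.5 rectangle (perimeter 61.00 mm); the r=2 cylinder at (2.5, 0.5) gives a regular 8-gon of circumradius 2 (constant along its height) (perimeter = 2·8·2.000·sin(180°/8) = 12.25 mm); Taking the union: the regions partially overlap (shared area 7.55 mm²), so the edge portions inside another operand are dropped and the merged outline is re-measured after clipping — boundary = 62.45 mm. Overall, the cross-section is a single solid region. Total boundary length (outer) = 62.45 mm.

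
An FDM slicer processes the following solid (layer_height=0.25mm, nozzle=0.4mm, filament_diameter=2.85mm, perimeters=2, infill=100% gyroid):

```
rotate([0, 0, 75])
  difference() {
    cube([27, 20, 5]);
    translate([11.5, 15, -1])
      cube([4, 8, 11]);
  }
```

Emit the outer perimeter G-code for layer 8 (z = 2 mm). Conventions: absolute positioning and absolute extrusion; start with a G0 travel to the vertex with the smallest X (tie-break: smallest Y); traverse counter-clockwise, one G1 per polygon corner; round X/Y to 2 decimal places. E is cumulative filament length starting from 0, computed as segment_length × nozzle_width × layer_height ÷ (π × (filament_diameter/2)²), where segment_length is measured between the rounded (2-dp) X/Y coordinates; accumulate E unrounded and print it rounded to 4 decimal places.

G0 X-19.32 Y5.18 Z2.00
G1 X0.00 Y0.00 E0.3135
G1 X6.99 Y26.08 E0.7368
G1 X-12.33 Y31.26 E1.0503
G1 X-15.31 Y20.15 E1.2306
G1 X-10.48 Y18.85 E1.3091
G1 X-11.51 Y14.99 E1.3717
G1 X-16.34 Y16.28 E1.4500
G1 X-19.32 Y5.18 E1.6302

At z = 2 mm: the cube (footprint 27×20) is included at this height; the cube at (11.5, 15) (footprint 4×8) is included at this height; Taking the first minus the rest: starting from the 27×20 cube, the 4×8 cube at (11.5, 15) partially overlaps it — only the 20.00 mm² overlap (of its 32.00 mm²) is removed, clipping the outline — 1 connected region; (whole slice rotated 75° about Z — lengths, areas and connectivity unchanged). The outline is a single polygon with 8 vertices. Extrusion per mm of travel: 0.4 × 0.25 / (π × 1.425²) = 0.015675. Accumulating E over each segment gives final E = 1.6302.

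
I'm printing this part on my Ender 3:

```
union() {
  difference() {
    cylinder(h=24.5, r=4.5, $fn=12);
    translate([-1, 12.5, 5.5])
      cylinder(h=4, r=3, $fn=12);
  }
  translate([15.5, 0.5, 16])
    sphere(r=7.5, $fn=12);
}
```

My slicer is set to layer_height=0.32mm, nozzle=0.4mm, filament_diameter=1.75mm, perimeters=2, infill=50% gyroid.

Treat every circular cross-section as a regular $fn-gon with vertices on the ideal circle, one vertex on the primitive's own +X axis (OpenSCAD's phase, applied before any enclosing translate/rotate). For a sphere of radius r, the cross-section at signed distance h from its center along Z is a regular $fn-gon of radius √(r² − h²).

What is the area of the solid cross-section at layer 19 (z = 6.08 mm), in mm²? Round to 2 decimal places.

60.75 mm²

At z = 6.08 mm: the cylinder: section is a regular 12-gon, circumradius r=4.5 (area = (12/2)·4.500²·sin(360°/12) = 60.75 mm²); the r=3 cylinder at (-1, 12.5) gives a regular 12-gon of circumradius 3 (constant along its height) (area = (12/2)·3.000²·sin(360°/12) = 27.00 mm²); After the difference (first − rest): starting from the r=4.5 cylinder (60.75 mm²), the r=3 cylinder at (-1, 12.5) misses the remaining region (no effect) — area = 60.75 mm²; the sphere at (15.5, 0.5) is not intersected at this z (|z−center|=9.920 > r=7.5); Combining (union): only the result so far is present, so the union is just that shape — area = 60.75 mm². Overall, the cross-section is a single solid region. Net area = 60.75 mm².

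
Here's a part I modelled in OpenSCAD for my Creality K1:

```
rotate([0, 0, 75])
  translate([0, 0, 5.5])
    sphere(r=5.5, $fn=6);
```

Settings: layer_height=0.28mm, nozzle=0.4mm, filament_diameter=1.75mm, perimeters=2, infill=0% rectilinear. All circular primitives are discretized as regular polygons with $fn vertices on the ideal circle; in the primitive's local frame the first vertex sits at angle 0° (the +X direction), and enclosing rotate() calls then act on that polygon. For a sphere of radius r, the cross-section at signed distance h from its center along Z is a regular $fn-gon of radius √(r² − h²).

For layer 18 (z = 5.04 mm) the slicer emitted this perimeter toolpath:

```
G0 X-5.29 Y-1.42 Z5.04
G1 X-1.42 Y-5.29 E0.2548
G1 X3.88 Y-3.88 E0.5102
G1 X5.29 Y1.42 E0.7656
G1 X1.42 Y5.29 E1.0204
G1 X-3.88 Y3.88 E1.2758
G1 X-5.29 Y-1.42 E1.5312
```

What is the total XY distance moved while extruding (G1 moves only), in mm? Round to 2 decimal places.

32.88 mm

Sum the Euclidean lengths of each G1 segment: total = 32.88 mm.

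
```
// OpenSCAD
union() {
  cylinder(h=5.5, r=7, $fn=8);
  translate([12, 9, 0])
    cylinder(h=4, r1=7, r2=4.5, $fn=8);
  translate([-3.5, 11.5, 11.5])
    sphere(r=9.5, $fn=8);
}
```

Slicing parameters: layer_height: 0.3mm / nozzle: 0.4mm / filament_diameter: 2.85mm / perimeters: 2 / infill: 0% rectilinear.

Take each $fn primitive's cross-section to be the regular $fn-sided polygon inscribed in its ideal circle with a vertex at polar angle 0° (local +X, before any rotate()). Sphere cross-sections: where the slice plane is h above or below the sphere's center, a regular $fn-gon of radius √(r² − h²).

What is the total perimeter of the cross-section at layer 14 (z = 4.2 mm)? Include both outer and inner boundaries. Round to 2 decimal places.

At z = 4.2 mm: the cylinder: section is a regular 8-gon, circumradius r=7 (perimeter = 2·8·7.000·sin(180°/8) = 42.86 mm); the cone at (12, 9) is absent (z outside [0, 4]); the r=9.5 sphere at (-3.5, 11.5) slices to a regular 8-gon of circumradius 6.079 (√(r²−h²) with h=7.3 from center) (perimeter = 2·8·6.079·sin(180°/8) = 37.22 mm); Merging all regions: the regions partially overlap (shared area 0.47 mm²), so the edge portions inside another operand are dropped and the merged outline is re-measured after clipping — boundary = 71.83 mm. Overall, the cross-section is a single solid region. Total boundary length (outer) = 71.83 mm.

71.83 mm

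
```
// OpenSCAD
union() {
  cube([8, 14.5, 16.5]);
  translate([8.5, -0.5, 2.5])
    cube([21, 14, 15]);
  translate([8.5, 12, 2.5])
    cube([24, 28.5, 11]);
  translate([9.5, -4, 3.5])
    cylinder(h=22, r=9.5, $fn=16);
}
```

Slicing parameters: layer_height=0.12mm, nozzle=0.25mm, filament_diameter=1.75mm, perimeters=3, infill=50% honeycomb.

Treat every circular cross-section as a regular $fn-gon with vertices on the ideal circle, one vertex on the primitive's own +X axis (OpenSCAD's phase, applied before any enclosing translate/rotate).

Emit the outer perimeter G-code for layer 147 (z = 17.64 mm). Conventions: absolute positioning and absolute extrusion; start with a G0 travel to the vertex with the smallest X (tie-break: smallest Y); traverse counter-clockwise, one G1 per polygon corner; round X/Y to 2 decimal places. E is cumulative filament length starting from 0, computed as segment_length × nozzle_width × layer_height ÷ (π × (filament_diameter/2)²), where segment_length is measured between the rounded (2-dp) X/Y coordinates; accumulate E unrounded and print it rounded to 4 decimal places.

At z = 17.64 mm: the cube is not intersected at this z (z outside [0, 16.5]); the cube at (8.5, -0.5) is not intersected at this z (z outside [2.5, 17.5]); the cube at (8.5, 12) does not reach this height (z outside [2.5, 13.5]); the cylinder at (9.5, -4): section is a regular 16-gon, circumradius r=9.5; Taking the union: only the r=9.5 cylinder at (9.5, -4) is present, so the union is just that shape — 1 connected region. The outline is a single polygon with 16 vertices. Extrusion per mm of travel: 0.25 × 0.12 / (π × 0.875²) = 0.012473. Accumulating E over each segment gives final E = 0.7400.

G0 X0.00 Y-4.00 Z17.64
G1 X0.72 Y-7.64 E0.0463
G1 X2.78 Y-10.72 E0.0925
G1 X5.86 Y-12.78 E0.1387
G1 X9.50 Y-13.50 E0.1850
G1 X13.14 Y-12.78 E0.2313
G1 X16.22 Y-10.72 E0.2775
G1 X18.28 Y-7.64 E0.3237
G1 X19.00 Y-4.00 E0.3700
G1 X18.28 Y-0.36 E0.4163
G1 X16.22 Y2.72 E0.4625
G1 X13.14 Y4.78 E0.5087
G1 X9.50 Y5.50 E0.5550
G1 X5.86 Y4.78 E0.6013
G1 X2.78 Y2.72 E0.6475
G1 X0.72 Y-0.36 E0.6937
G1 X0.00 Y-4.00 E0.7400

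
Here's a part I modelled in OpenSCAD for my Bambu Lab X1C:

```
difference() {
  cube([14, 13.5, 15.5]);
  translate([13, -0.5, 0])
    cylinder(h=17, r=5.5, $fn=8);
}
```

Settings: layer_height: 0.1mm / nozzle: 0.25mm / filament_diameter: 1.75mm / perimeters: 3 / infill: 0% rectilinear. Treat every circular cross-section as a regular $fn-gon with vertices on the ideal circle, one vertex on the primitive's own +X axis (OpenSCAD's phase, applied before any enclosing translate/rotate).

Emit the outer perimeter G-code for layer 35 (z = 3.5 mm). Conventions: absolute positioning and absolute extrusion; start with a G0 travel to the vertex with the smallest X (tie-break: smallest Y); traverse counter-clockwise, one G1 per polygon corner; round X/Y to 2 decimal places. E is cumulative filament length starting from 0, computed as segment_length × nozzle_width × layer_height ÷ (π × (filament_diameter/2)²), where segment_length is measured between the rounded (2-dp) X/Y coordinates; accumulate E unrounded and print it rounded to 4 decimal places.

At z = 3.5 mm: the cube is present — its section is the full 14×13.5 rectangle; the cylinder at (13, -0.5): section is a regular 8-gon, circumradius r=5.5; After the difference (first − rest): starting from the 14×13.5 cube, the r=5.5 cylinder at (13, -0.5) partially overlaps it — only the 23.48 mm² overlap (of its 85.56 mm²) is removed, clipping the outline — 1 connected region. The outline is a single polygon with 7 vertices. Extrusion per mm of travel: 0.25 × 0.1 / (π × 0.875²) = 0.010394. Accumulating E over each segment gives final E = 0.5517.

G0 X0.00 Y0.00 Z3.50
G1 X7.71 Y0.00 E0.0801
G1 X9.11 Y3.39 E0.1183
G1 X13.00 Y5.00 E0.1620
G1 X14.00 Y4.59 E0.1732
G1 X14.00 Y13.50 E0.2659
G1 X0.00 Y13.50 E0.4114
G1 X0.00 Y0.00 E0.5517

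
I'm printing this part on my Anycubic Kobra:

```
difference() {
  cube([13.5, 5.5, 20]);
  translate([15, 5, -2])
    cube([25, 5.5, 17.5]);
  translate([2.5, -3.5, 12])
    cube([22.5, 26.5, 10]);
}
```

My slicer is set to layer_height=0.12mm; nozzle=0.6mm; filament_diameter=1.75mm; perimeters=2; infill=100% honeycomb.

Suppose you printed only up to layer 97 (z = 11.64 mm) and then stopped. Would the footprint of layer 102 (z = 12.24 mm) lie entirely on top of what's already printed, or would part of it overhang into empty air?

entirely on top

Compare the two slices. At z = 11.64: the cube is present — its section is the full 13.5×5.5 rectangle (area 74.25 mm²); the cube at (15, 5) is present — its section is the full 25×5.5 rectangle (area 137.50 mm²); the cube at (2.5, -3.5) is absent (z outside [12, 22]); Subtracting the remaining from the first: starting from the 13.5×5.5 cube (74.25 mm²), the 25×5.5 cube at (15, 5) misses the remaining region (no effect) — area = 74.25 mm². At z = 12.24: the 13.5×5.5 cube contributes its full rectangle (area 74.25 mm²); the cube at (15, 5) is present — its section is the full 25×5.5 rectangle (area 137.50 mm²); the cube at (2.5, -3.5) is present — its section is the full 22.5×26.5 rectangle (area 596.25 mm²); Subtracting the remaining from the first: starting from the 13.5×5.5 cube (74.25 mm²), the 25×5.5 cube at (15, 5) misses the remaining region (no effect); the 22.5×26.5 cube at (2.5, -3.5) partially overlaps it — only the 60.50 mm² overlap (of its 596.25 mm²) is removed, clipping the outline — area = 13.75 mm². Checking containment: the cross-section at z = 12.24 is a subset of the cross-section at z = 11.64.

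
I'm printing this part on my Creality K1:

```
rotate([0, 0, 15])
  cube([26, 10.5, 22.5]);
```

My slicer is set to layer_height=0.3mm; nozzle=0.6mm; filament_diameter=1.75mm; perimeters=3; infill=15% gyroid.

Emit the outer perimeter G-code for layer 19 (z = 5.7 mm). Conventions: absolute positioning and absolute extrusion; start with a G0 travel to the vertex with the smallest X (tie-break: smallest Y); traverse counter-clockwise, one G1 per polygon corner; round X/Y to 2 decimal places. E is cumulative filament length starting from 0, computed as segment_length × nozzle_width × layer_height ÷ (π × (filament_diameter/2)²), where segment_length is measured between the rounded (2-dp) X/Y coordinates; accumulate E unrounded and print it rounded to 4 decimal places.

At z = 5.7 mm: the 26×10.5 cube contributes its full rectangle; (rotated 15° about Z; rotation is an isometry so areas/perimeters/island counts are preserved). The outline is a single polygon with 4 vertices. Extrusion per mm of travel: 0.6 × 0.3 / (π × 0.875²) = 0.074835. Accumulating E over each segment gives final E = 5.4627.

G0 X-2.72 Y10.14 Z5.70
G1 X0.00 Y0.00 E0.7857
G1 X25.11 Y6.73 E2.7311
G1 X22.40 Y16.87 E3.5166
G1 X-2.72 Y10.14 E5.4627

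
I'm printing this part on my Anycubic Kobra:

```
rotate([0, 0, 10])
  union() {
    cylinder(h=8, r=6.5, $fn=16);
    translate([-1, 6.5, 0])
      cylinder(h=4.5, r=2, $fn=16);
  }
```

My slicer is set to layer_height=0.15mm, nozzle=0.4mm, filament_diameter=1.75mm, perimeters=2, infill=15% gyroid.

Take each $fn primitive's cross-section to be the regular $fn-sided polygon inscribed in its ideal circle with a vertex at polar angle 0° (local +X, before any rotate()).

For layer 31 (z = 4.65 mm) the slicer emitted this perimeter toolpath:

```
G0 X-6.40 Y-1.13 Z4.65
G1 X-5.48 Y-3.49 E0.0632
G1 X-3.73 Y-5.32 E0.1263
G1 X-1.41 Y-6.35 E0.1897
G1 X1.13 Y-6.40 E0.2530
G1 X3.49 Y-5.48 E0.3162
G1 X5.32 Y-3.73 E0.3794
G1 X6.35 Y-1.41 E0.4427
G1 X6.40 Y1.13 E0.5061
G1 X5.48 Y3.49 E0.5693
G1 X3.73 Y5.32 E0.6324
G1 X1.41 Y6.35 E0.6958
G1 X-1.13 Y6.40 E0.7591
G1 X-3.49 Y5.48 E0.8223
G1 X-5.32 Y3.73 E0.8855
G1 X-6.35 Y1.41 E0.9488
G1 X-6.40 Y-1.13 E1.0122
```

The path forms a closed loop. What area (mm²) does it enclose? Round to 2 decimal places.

Apply the shoelace formula to the sequence of (X, Y) vertices; enclosed area = 129.33 mm².

129.33 mm²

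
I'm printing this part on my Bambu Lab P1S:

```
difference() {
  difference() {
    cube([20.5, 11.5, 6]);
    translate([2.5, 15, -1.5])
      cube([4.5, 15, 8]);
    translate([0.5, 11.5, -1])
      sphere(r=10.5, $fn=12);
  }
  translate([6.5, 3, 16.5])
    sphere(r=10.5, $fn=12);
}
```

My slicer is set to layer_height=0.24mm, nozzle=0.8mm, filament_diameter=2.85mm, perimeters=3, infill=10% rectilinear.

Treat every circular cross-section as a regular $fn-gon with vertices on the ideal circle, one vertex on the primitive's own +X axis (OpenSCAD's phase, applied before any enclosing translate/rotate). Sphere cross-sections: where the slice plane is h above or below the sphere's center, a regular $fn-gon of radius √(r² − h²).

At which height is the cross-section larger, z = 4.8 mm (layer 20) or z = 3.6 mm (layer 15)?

Layer 20 (z = 4.8): the cube is present — its section is the full 20.5×11.5 rectangle (area 235.75 mm²); the cube at (2.5, 15) (footprint 4.5×15) is included at this height (area 67.50 mm²); the sphere at (0.5, 11.5): section is a regular 12-gon, circumradius = √(r²−h²) = √(10.5²−5.8²) = 8.753 (area = (12/2)·8.753²·sin(360°/12) = 229.83 mm²); Subtracting the remaining from the first: starting from the 20.5×11.5 cube (235.75 mm²), the 4.5×15 cube at (2.5, 15) misses the remaining region (no effect); the r=10.5 sphere at (0.5, 11.5) partially overlaps it — only the 61.80 mm² overlap (of its 229.83 mm²) is removed, clipping the outline — area = 173.95 mm²; the sphere at (6.5, 3) is absent (|z−center|=11.700 > r=10.5); Subtracting the remaining from the first: none of the subtracted shapes is present at this height, so that combined region is unchanged — area = 173.95 mm². So its area = 173.95 mm². Layer 15 (z = 3.6): the cube (footprint 20.5×11.5) is included at this height (area 235.75 mm²); the cube at (2.5, 15) (footprint 4.5×15) is included at this height (area 67.50 mm²); the r=10.5 sphere at (0.5, 11.5) contributes a regular 12-gon of circumradius √(10.5²−4.6²) = 9.439 (area = (12/2)·9.439²·sin(360°/12) = 267.27 mm²); Taking the first minus the rest: starting from the 20.5×11.5 cube (235.75 mm²), the 4.5×15 cube at (2.5, 15) misses the remaining region (no effect); the r=10.5 sphere at (0.5, 11.5) partially overlaps it — only the 71.50 mm² overlap (of its 267.27 mm²) is removed, clipping the outline — area = 164.25 mm²; the sphere at (6.5, 3) is not intersected at this z (|z−center|=12.900 > r=10.5); Subtracting the remaining from the first: none of the subtracted shapes is present at this height, so that combined region is unchanged — area = 164.25 mm². So its area = 164.25 mm². Layer 20 is larger (173.95 vs 164.25 mm²).

layer 20 (z = 4.8 mm)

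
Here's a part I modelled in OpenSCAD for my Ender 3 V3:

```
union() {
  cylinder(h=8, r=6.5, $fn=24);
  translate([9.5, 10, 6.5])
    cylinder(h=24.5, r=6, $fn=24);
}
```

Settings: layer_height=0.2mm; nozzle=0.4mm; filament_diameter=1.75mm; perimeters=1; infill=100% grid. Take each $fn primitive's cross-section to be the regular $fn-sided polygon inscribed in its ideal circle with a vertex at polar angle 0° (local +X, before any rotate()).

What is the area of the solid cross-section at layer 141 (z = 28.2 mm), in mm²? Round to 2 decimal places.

111.81 mm²

At z = 28.2 mm: the cylinder does not reach this height (z outside [0, 8]); the cylinder at (9.5, 10): section is a regular 24-gon, circumradius r=6 (area = (24/2)·6.000²·sin(360°/24) = 111.81 mm²); Merging all regions: only the r=6 cylinder at (9.5, 10) is present, so the union is just that shape — area = 111.81 mm². Overall, the cross-section is a single solid region. Net area = 111.81 mm².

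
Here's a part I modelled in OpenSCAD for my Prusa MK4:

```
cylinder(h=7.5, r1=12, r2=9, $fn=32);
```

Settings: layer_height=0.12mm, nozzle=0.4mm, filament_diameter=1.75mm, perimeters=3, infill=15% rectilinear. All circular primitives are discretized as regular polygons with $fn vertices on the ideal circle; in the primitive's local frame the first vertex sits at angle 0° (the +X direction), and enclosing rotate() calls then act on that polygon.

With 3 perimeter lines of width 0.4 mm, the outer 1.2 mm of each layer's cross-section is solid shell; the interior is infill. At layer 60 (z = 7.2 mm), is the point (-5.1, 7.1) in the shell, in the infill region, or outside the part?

At z = 7.2 mm: the cone: at t=0.960 of its height the radius interpolates to r₁+(r₂−r₁)t = 9.120, giving a regular 32-gon of that circumradius. Overall, the cross-section is a single solid region. The nearest boundary edge runs (-5.07, 7.58)→(-6.45, 6.45); distance from the point to it = 0.35 mm. The point is inside the cross-section, 0.35 mm from the nearest boundary — within the 1.2 mm shell band (3 × 0.4).

shell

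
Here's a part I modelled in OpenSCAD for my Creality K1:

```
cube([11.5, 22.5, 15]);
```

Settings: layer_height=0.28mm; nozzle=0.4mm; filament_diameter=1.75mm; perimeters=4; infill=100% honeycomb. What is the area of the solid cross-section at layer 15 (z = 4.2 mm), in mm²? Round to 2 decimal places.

258.75 mm²

At z = 4.2 mm: the 11.5×22.5 cube contributes its full rectangle (area 258.75 mm²). Overall, the cross-section is a single solid region. Net area = 258.75 mm².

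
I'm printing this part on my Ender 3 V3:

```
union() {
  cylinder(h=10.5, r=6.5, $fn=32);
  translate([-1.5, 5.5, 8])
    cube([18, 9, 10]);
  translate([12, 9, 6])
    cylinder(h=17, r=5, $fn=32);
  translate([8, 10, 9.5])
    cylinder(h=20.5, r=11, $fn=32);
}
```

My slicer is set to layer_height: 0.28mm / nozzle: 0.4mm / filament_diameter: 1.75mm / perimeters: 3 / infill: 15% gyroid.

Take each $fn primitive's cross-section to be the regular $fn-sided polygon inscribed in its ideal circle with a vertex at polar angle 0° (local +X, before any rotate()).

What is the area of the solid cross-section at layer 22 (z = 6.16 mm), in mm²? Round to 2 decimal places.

At z = 6.16 mm: the r=6.5 cylinder gives a regular 32-gon of circumradius 6.5 (constant along its height) (area = (32/2)·6.500²·sin(360°/32) = 131.88 mm²); the cube at (-1.5, 5.5) is not intersected at this z (z outside [8, 18]); the cylinder at (12, 9): section is a regular 32-gon, circumradius r=5 (area = (32/2)·5.000²·sin(360°/32) = 78.04 mm²); the cylinder at (8, 10) is absent (z outside [9.5, 30]); Taking the union: the 2 present regions are separate (no shared area or edge), so areas and boundary lengths simply add and each stays a separate island — area = 209.92 mm². Overall, the cross-section has 2 separate islands. Net area = 209.92 mm².

209.92 mm²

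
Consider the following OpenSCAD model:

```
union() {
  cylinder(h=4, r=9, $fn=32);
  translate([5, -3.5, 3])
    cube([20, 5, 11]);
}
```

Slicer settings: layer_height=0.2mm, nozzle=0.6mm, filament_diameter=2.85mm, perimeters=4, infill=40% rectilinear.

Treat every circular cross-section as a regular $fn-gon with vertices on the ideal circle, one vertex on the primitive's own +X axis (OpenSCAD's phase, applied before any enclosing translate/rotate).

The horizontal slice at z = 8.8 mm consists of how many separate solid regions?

1

At z = 8.8 mm: the cylinder is absent (z outside [0, 4]); the 20×5 cube at (5, -3.5) contributes its full rectangle; Taking the union: only the 20×5 cube at (5, -3.5) is present, so the union is just that shape — 1 connected region. The result has 1 disconnected region.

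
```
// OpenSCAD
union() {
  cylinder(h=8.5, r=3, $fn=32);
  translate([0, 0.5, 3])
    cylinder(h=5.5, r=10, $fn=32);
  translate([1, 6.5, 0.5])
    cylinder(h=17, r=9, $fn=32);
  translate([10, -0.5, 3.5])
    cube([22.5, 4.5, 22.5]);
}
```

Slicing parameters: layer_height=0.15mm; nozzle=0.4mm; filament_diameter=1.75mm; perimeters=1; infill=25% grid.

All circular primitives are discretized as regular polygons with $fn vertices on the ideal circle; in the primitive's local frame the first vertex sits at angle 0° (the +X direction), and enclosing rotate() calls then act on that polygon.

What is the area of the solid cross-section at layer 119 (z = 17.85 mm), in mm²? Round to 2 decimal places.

At z = 17.85 mm: the cylinder does not reach this height (z outside [0, 8.5]); the cylinder at (0, 0.5) does not reach this height (z outside [3, 8.5]); the cylinder at (1, 6.5) is not intersected at this z (z outside [0.5, 17.5]); the 22.5×4.5 cube at (10, -0.5) contributes its full rectangle (area 101.25 mm²); Merging all regions: only the 22.5×4.5 cube at (10, -0.5) is present, so the union is just that shape — area = 101.25 mm². Overall, the cross-section is a single solid region. Net area = 101.25 mm².

101.25 mm²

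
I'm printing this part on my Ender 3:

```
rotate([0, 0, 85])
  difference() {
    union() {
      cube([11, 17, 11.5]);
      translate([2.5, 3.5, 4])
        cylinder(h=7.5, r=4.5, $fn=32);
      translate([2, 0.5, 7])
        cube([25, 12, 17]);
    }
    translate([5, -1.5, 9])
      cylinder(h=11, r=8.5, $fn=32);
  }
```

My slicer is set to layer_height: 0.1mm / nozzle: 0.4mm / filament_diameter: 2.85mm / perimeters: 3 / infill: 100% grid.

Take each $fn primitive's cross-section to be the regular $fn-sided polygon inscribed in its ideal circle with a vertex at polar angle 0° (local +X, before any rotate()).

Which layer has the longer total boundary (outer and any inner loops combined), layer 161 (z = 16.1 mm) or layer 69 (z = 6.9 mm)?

Layer 161 (z = 16.1): the cube does not reach this height (z outside [0, 11.5]); the cylinder at (2.5, 3.5) does not reach this height (z outside [4, 11.5]); the 25×12 cube at (2, 0.5) contributes its full rectangle (perimeter 74.00 mm); Combining (union): only the 25×12 cube at (2, 0.5) is present, so the union is just that shape — boundary = 74.00 mm; the cylinder at (5, -1.5): section is a regular 32-gon, circumradius r=8.5 (perimeter = 2·32·8.500·sin(180°/32) = 53.32 mm); Taking the first minus the rest: starting from that combined region, the r=8.5 cylinder at (5, -1.5) partially overlaps it — only the 58.46 mm² overlap (of its 225.52 mm²) is removed, clipping the outline — boundary = 71.21 mm; (whole slice rotated 85° about Z — lengths, areas and connectivity unchanged). So its perimeter = 71.21 mm. Layer 69 (z = 6.9): the 11×17 cube contributes its full rectangle (perimeter 56.00 mm); the cylinder at (2.5, 3.5): section is a regular 32-gon, circumradius r=4.5 (perimeter = 2·32·4.500·sin(180°/32) = 28.23 mm); the cube at (2, 0.5) is absent (z outside [7, 24]); Taking the union: the regions partially overlap (shared area 49.07 mm²), so the edge portions inside another operand are dropped and the merged outline is re-measured after clipping — boundary = 57.96 mm; the cylinder at (5, -1.5) does not reach this height (z outside [9, 20]); After the difference (first − rest): none of the subtracted shapes is present at this height, so that combined region is unchanged — boundary = 57.96 mm; (rotated 85° about Z; rotation is an isometry so areas/perimeters/island counts are preserved). So its perimeter = 57.96 mm. Layer 161 is larger (71.21 vs 57.96 mm).

layer 161 (z = 16.1 mm)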